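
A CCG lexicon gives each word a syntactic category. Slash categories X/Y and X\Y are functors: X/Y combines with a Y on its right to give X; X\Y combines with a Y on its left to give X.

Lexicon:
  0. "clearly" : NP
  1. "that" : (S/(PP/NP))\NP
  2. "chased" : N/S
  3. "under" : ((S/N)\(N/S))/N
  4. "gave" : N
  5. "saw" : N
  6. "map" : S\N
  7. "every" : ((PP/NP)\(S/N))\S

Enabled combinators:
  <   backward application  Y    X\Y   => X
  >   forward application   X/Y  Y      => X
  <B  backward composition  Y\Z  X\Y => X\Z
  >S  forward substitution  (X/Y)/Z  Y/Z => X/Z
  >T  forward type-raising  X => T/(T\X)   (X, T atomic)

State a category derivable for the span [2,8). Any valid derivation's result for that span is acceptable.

[0,8] S   >
  [0,2] S/(PP/NP)   <
    [0,1] "clearly" : NP
    [1,2] "that" : (S/(PP/NP))\NP
  [2,8] PP/NP   <
    [2,5] S/N   <
      [2,3] "chased" : N/S
      [3,5] (S/N)\(N/S)   >
        [3,4] "under" : ((S/N)\(N/S))/N
        [4,5] "gave" : N
    [5,8] (PP/NP)\(S/N)   <
      [5,7] S   <
        [5,6] "saw" : N
        [6,7] "map" : S\N
      [7,8] "every" : ((PP/NP)\(S/N))\S

PP/NP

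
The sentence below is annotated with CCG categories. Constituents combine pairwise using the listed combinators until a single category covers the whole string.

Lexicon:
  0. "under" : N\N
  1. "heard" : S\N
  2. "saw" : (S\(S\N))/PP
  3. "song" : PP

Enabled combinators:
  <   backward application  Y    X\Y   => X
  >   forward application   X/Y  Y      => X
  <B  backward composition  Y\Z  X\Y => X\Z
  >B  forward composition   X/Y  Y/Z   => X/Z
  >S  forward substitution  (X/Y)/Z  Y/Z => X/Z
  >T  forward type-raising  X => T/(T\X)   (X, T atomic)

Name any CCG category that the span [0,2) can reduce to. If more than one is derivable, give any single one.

S\N

[0,4] S   <
  [0,2] S\N   <B
    [0,1] "under" : N\N
    [1,2] "heard" : S\N
  [2,4] S\(S\N)   >
    [2,3] "saw" : (S\(S\N))/PP
    [3,4] "song" : PP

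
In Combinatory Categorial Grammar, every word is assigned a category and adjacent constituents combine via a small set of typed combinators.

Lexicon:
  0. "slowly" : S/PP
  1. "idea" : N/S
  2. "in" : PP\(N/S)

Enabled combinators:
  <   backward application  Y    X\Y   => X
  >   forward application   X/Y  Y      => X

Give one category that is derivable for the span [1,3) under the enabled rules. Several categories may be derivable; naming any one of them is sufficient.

[0,3] S   >
  [0,1] "slowly" : S/PP
  [1,3] PP   <
    [1,2] "idea" : N/S
    [2,3] "in" : PP\(N/S)

PP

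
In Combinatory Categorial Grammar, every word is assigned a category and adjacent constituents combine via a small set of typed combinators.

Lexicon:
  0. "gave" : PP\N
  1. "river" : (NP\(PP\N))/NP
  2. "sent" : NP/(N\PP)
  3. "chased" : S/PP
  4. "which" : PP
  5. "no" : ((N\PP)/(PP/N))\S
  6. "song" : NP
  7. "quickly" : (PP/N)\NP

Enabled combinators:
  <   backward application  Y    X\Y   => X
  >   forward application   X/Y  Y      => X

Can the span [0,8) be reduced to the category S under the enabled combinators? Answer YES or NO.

PP\N (NP\(PP\N))/NP NP/(N\PP) S/PP PP ((N\PP)/(PP/N))\S NP (PP/N)\NP
CKY chart[0,8] = {NP}; S ∉ chart

NO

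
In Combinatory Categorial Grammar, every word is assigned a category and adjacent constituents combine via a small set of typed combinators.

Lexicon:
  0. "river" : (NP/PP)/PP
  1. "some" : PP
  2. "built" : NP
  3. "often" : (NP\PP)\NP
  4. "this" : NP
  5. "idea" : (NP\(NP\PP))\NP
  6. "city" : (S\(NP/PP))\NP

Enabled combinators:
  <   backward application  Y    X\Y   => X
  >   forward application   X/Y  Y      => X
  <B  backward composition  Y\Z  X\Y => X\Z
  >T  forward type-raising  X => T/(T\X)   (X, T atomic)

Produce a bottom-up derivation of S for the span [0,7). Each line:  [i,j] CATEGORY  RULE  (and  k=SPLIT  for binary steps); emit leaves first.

[0,7] S   <
  [0,2] NP/PP   >
    [0,1] "river" : (NP/PP)/PP
    [1,2] "some" : PP
  [2,7] S\(NP/PP)   <
    [2,6] NP   <
      [2,4] NP\PP   <
        [2,3] "built" : NP
        [3,4] "often" : (NP\PP)\NP
      [4,6] NP\(NP\PP)   <
        [4,5] "this" : NP
        [5,6] "idea" : (NP\(NP\PP))\NP
    [6,7] "city" : (S\(NP/PP))\NP

[0,1] (NP/PP)/PP  lex  "river"
[1,2] PP  lex  "some"
[0,2] NP/PP  >  k=1
[2,3] NP  lex  "built"
[3,4] (NP\PP)\NP  lex  "often"
[2,4] NP\PP  <  k=3
[4,5] NP  lex  "this"
[5,6] (NP\(NP\PP))\NP  lex  "idea"
[4,6] NP\(NP\PP)  <  k=5
[2,6] NP  <  k=4
[6,7] (S\(NP/PP))\NP  lex  "city"
[2,7] S\(NP/PP)  <  k=6
[0,7] S  <  k=2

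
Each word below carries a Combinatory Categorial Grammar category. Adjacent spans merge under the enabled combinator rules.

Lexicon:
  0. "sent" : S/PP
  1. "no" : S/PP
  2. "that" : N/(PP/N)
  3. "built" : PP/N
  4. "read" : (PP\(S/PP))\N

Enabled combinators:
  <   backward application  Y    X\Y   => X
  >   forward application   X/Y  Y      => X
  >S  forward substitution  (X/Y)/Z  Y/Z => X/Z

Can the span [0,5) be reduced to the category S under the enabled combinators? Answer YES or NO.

[0,5] S   >
  [0,1] "sent" : S/PP
  [1,5] PP   <
    [1,2] "no" : S/PP
    [2,5] PP\(S/PP)   <
      [2,4] N   >
        [2,3] "that" : N/(PP/N)
        [3,4] "built" : PP/N
      [4,5] "read" : (PP\(S/PP))\N

YES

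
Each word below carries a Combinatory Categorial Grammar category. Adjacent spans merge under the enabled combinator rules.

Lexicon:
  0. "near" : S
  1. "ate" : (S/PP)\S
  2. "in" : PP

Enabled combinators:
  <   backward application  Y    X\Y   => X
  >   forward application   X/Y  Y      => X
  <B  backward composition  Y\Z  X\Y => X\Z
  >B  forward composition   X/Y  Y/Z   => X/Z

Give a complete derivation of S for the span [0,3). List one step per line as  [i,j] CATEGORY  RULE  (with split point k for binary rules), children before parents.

[0,3] S   >
  [0,2] S/PP   <
    [0,1] "near" : S
    [1,2] "ate" : (S/PP)\S
  [2,3] "in" : PP

[0,1] S  lex  "near"
[1,2] (S/PP)\S  lex  "ate"
[0,2] S/PP  <  k=1
[2,3] PP  lex  "in"
[0,3] S  >  k=2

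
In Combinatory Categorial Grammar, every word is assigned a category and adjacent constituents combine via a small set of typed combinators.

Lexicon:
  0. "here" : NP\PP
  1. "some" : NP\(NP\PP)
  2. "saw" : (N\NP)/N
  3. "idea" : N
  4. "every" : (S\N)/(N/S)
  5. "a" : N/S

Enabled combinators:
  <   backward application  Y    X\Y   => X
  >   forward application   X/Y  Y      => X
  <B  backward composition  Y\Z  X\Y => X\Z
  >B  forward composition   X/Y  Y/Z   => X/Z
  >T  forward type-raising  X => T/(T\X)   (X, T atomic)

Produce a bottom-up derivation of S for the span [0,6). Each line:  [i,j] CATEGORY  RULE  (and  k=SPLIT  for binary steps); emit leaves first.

[0,1] NP\PP  lex  "here"
[1,2] NP\(NP\PP)  lex  "some"
[0,2] NP  <  k=1
[2,3] (N\NP)/N  lex  "saw"
[3,4] N  lex  "idea"
[2,4] N\NP  >  k=3
[4,5] (S\N)/(N/S)  lex  "every"
[5,6] N/S  lex  "a"
[4,6] S\N  >  k=5
[2,6] S\NP  <B  k=4
[0,6] S  <  k=2

[0,6] S   <
  [0,2] NP   <
    [0,1] "here" : NP\PP
    [1,2] "some" : NP\(NP\PP)
  [2,6] S\NP   <B
    [2,4] N\NP   >
      [2,3] "saw" : (N\NP)/N
      [3,4] "idea" : N
    [4,6] S\N   >
      [4,5] "every" : (S\N)/(N/S)
      [5,6] "a" : N/S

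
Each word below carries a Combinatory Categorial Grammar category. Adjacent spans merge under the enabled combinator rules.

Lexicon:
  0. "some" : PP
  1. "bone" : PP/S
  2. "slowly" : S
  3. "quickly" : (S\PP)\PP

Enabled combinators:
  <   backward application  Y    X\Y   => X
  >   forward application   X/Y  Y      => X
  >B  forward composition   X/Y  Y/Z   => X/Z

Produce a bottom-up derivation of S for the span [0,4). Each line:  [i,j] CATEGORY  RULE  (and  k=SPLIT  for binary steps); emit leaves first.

[0,4] S   <
  [0,1] "some" : PP
  [1,4] S\PP   <
    [1,3] PP   >
      [1,2] "bone" : PP/S
      [2,3] "slowly" : S
    [3,4] "quickly" : (S\PP)\PP

[0,1] PP  lex  "some"
[1,2] PP/S  lex  "bone"
[2,3] S  lex  "slowly"
[1,3] PP  >  k=2
[3,4] (S\PP)\PP  lex  "quickly"
[1,4] S\PP  <  k=3
[0,4] S  <  k=1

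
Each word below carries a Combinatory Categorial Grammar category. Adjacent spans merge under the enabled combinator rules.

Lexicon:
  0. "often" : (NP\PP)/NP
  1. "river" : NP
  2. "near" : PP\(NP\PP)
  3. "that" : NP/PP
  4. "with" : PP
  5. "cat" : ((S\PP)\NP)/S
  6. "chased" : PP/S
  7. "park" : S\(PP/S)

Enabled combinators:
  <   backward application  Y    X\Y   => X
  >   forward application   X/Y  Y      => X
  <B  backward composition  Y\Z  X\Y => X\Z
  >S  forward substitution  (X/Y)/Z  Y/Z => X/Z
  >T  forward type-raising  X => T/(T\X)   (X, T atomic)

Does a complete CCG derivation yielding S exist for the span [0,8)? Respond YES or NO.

YES

[0,8] S   <
  [0,3] PP   <
    [0,2] NP\PP   >
      [0,1] "often" : (NP\PP)/NP
      [1,2] "river" : NP
    [2,3] "near" : PP\(NP\PP)
  [3,8] S\PP   <
    [3,5] NP   >
      [3,4] "that" : NP/PP
      [4,5] "with" : PP
    [5,8] (S\PP)\NP   >
      [5,6] "cat" : ((S\PP)\NP)/S
      [6,8] S   <
        [6,7] "chased" : PP/S
        [7,8] "park" : S\(PP/S)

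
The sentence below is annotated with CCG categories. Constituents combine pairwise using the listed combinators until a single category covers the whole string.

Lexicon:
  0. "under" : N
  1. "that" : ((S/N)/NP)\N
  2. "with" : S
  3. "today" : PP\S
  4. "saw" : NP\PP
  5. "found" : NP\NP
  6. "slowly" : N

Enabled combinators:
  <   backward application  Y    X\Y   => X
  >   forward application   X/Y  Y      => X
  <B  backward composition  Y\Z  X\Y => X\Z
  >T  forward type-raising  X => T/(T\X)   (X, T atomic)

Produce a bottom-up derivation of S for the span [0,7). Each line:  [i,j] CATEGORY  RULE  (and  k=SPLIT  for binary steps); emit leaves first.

[0,7] S   >
  [0,6] S/N   >
    [0,2] (S/N)/NP   <
      [0,1] "under" : N
      [1,2] "that" : ((S/N)/NP)\N
    [2,6] NP   <
      [2,4] PP   <
        [2,3] "with" : S
        [3,4] "today" : PP\S
      [4,6] NP\PP   <B
        [4,5] "saw" : NP\PP
        [5,6] "found" : NP\NP
  [6,7] "slowly" : N

[0,1] N  lex  "under"
[1,2] ((S/N)/NP)\N  lex  "that"
[0,2] (S/N)/NP  <  k=1
[2,3] S  lex  "with"
[3,4] PP\S  lex  "today"
[2,4] PP  <  k=3
[4,5] NP\PP  lex  "saw"
[5,6] NP\NP  lex  "found"
[4,6] NP\PP  <B  k=5
[2,6] NP  <  k=4
[0,6] S/N  >  k=2
[6,7] N  lex  "slowly"
[0,7] S  >  k=6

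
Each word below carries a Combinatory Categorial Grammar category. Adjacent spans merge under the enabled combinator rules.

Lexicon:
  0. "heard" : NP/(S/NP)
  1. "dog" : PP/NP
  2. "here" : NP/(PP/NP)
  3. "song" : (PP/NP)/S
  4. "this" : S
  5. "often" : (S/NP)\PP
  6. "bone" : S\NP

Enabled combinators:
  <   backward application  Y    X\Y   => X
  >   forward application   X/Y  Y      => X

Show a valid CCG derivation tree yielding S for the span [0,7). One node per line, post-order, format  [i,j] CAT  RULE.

[0,7] S   <
  [0,6] NP   >
    [0,1] "heard" : NP/(S/NP)
    [1,6] S/NP   <
      [1,5] PP   >
        [1,2] "dog" : PP/NP
        [2,5] NP   >
          [2,3] "here" : NP/(PP/NP)
          [3,5] PP/NP   >
            [3,4] "song" : (PP/NP)/S
            [4,5] "this" : S
      [5,6] "often" : (S/NP)\PP
  [6,7] "bone" : S\NP

[0,1] NP/(S/NP)  lex  "heard"
[1,2] PP/NP  lex  "dog"
[2,3] NP/(PP/NP)  lex  "here"
[3,4] (PP/NP)/S  lex  "song"
[4,5] S  lex  "this"
[3,5] PP/NP  >  k=4
[2,5] NP  >  k=3
[1,5] PP  >  k=2
[5,6] (S/NP)\PP  lex  "often"
[1,6] S/NP  <  k=5
[0,6] NP  >  k=1
[6,7] S\NP  lex  "bone"
[0,7] S  <  k=6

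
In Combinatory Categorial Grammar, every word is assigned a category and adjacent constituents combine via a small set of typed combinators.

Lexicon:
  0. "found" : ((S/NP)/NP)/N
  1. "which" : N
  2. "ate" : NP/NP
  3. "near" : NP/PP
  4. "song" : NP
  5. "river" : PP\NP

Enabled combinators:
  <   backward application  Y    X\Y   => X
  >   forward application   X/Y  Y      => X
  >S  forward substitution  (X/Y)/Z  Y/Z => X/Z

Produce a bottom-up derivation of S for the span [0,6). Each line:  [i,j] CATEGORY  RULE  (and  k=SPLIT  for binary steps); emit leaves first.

[0,1] ((S/NP)/NP)/N  lex  "found"
[1,2] N  lex  "which"
[0,2] (S/NP)/NP  >  k=1
[2,3] NP/NP  lex  "ate"
[0,3] S/NP  >S  k=2
[3,4] NP/PP  lex  "near"
[4,5] NP  lex  "song"
[5,6] PP\NP  lex  "river"
[4,6] PP  <  k=5
[3,6] NP  >  k=4
[0,6] S  >  k=3

[0,6] S   >
  [0,3] S/NP   >S
    [0,2] (S/NP)/NP   >
      [0,1] "found" : ((S/NP)/NP)/N
      [1,2] "which" : N
    [2,3] "ate" : NP/NP
  [3,6] NP   >
    [3,4] "near" : NP/PP
    [4,6] PP   <
      [4,5] "song" : NP
      [5,6] "river" : PP\NP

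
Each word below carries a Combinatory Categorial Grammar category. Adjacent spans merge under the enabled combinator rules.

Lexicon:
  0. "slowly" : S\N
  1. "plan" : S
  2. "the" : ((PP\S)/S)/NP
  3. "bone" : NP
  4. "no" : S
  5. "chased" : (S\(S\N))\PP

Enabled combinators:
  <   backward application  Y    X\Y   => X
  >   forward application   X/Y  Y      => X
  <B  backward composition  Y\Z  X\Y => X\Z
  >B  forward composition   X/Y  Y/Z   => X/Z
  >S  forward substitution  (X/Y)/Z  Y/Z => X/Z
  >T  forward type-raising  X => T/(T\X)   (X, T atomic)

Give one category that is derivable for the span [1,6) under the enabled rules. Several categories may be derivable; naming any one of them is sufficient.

[0,6] S   <
  [0,1] "slowly" : S\N
  [1,6] S\(S\N)   <
    [1,5] PP   >
      [1,2] PP/(PP\S)   >T
        [1,2] "plan" : S
      [2,5] PP\S   >
        [2,4] (PP\S)/S   >
          [2,3] "the" : ((PP\S)/S)/NP
          [3,4] "bone" : NP
        [4,5] "no" : S
    [5,6] "chased" : (S\(S\N))\PP

S\(S\N)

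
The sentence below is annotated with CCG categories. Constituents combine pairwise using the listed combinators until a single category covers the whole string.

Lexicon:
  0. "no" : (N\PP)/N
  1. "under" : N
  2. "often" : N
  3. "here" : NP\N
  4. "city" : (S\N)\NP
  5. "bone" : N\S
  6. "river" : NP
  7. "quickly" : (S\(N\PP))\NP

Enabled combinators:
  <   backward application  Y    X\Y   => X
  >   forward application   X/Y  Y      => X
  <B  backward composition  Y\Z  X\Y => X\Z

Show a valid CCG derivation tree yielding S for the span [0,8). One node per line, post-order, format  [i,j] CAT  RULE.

[0,8] S   <
  [0,6] N\PP   <B
    [0,5] S\PP   <B
      [0,2] N\PP   >
        [0,1] "no" : (N\PP)/N
        [1,2] "under" : N
      [2,5] S\N   <
        [2,4] NP   <
          [2,3] "often" : N
          [3,4] "here" : NP\N
        [4,5] "city" : (S\N)\NP
    [5,6] "bone" : N\S
  [6,8] S\(N\PP)   <
    [6,7] "river" : NP
    [7,8] "quickly" : (S\(N\PP))\NP

[0,1] (N\PP)/N  lex  "no"
[1,2] N  lex  "under"
[0,2] N\PP  >  k=1
[2,3] N  lex  "often"
[3,4] NP\N  lex  "here"
[2,4] NP  <  k=3
[4,5] (S\N)\NP  lex  "city"
[2,5] S\N  <  k=4
[0,5] S\PP  <B  k=2
[5,6] N\S  lex  "bone"
[0,6] N\PP  <B  k=5
[6,7] NP  lex  "river"
[7,8] (S\(N\PP))\NP  lex  "quickly"
[6,8] S\(N\PP)  <  k=7
[0,8] S  <  k=6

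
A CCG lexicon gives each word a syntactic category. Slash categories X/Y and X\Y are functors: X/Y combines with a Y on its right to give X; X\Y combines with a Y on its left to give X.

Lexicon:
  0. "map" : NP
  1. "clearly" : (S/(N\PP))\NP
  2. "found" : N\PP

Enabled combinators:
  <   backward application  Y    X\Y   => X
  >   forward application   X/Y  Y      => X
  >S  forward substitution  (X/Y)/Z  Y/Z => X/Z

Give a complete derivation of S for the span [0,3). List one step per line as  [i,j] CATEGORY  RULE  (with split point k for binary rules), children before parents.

[0,3] S   >
  [0,2] S/(N\PP)   <
    [0,1] "map" : NP
    [1,2] "clearly" : (S/(N\PP))\NP
  [2,3] "found" : N\PP

[0,1] NP  lex  "map"
[1,2] (S/(N\PP))\NP  lex  "clearly"
[0,2] S/(N\PP)  <  k=1
[2,3] N\PP  lex  "found"
[0,3] S  >  k=2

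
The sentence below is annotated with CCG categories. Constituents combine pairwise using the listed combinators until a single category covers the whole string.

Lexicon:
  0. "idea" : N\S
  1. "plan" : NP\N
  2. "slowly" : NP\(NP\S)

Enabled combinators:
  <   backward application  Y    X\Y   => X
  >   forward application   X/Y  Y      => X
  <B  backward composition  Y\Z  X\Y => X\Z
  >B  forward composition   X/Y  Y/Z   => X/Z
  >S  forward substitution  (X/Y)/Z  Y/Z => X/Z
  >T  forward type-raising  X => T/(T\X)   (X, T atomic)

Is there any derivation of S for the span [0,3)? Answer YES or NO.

NO

N\S NP\N NP\(NP\S)
CKY chart[0,3] = {N/(N\NP), NP, NP/(NP\NP), PP/(PP\NP), S/(S\NP)}; S ∉ chart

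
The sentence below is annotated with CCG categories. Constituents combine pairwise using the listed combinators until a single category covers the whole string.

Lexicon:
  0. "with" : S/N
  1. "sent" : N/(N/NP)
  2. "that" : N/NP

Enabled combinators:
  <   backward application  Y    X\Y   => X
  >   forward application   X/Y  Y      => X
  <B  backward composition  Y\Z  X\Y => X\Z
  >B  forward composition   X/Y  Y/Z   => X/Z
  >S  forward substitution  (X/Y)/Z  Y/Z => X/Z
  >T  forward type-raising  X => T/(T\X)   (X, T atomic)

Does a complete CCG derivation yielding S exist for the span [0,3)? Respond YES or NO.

[0,3] S   >
  [0,1] "with" : S/N
  [1,3] N   >
    [1,2] "sent" : N/(N/NP)
    [2,3] "that" : N/NP

YES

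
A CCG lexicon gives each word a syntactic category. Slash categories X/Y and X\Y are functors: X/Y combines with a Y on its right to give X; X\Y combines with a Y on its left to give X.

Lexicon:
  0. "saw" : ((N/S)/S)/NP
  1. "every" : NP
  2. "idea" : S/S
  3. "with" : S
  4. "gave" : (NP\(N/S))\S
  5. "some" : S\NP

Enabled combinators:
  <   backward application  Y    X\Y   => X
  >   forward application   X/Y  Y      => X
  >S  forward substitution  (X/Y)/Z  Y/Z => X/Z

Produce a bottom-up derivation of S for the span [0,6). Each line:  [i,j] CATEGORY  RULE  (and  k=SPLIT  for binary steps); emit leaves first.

[0,1] ((N/S)/S)/NP  lex  "saw"
[1,2] NP  lex  "every"
[0,2] (N/S)/S  >  k=1
[2,3] S/S  lex  "idea"
[0,3] N/S  >S  k=2
[3,4] S  lex  "with"
[4,5] (NP\(N/S))\S  lex  "gave"
[3,5] NP\(N/S)  <  k=4
[0,5] NP  <  k=3
[5,6] S\NP  lex  "some"
[0,6] S  <  k=5

[0,6] S   <
  [0,5] NP   <
    [0,3] N/S   >S
      [0,2] (N/S)/S   >
        [0,1] "saw" : ((N/S)/S)/NP
        [1,2] "every" : NP
      [2,3] "idea" : S/S
    [3,5] NP\(N/S)   <
      [3,4] "with" : S
      [4,5] "gave" : (NP\(N/S))\S
  [5,6] "some" : S\NP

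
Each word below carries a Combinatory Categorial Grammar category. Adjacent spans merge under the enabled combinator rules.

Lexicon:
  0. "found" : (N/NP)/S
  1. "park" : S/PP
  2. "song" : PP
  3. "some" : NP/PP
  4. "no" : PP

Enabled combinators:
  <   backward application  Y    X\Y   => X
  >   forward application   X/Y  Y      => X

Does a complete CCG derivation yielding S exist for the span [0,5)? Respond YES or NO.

(N/NP)/S S/PP PP NP/PP PP
CKY chart[0,5] = {N}; S ∉ chart

NO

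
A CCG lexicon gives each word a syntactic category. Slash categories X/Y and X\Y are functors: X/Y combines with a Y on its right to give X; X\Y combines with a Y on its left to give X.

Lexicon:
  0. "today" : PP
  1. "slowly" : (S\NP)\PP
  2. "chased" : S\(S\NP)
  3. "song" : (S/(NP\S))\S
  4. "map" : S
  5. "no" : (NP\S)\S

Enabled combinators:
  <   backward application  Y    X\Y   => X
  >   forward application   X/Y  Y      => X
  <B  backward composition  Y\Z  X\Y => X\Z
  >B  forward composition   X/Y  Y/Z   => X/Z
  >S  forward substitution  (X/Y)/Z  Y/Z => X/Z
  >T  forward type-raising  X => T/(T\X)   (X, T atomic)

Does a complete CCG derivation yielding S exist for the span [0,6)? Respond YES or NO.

[0,6] S   >
  [0,4] S/(NP\S)   <
    [0,3] S   <
      [0,2] S\NP   <
        [0,1] "today" : PP
        [1,2] "slowly" : (S\NP)\PP
      [2,3] "chased" : S\(S\NP)
    [3,4] "song" : (S/(NP\S))\S
  [4,6] NP\S   <
    [4,5] "map" : S
    [5,6] "no" : (NP\S)\S

YES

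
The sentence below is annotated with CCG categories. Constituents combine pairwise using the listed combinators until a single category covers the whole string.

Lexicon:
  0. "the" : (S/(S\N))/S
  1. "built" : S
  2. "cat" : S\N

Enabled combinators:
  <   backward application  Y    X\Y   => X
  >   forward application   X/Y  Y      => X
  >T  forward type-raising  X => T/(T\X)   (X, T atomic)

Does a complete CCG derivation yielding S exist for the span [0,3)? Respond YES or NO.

YES

[0,3] S   >
  [0,2] S/(S\N)   >
    [0,1] "the" : (S/(S\N))/S
    [1,2] "built" : S
  [2,3] "cat" : S\N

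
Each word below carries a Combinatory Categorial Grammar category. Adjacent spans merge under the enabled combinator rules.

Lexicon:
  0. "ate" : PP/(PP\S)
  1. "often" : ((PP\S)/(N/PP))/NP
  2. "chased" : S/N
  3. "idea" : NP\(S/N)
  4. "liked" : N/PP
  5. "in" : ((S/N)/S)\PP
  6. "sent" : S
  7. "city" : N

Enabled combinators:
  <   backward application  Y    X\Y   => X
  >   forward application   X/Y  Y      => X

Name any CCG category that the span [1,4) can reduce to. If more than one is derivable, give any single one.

[0,8] S   >
  [0,7] S/N   >
    [0,6] (S/N)/S   <
      [0,5] PP   >
        [0,1] "ate" : PP/(PP\S)
        [1,5] PP\S   >
          [1,4] (PP\S)/(N/PP)   >
            [1,2] "often" : ((PP\S)/(N/PP))/NP
            [2,4] NP   <
              [2,3] "chased" : S/N
              [3,4] "idea" : NP\(S/N)
          [4,5] "liked" : N/PP
      [5,6] "in" : ((S/N)/S)\PP
    [6,7] "sent" : S
  [7,8] "city" : N

(PP\S)/(N/PP)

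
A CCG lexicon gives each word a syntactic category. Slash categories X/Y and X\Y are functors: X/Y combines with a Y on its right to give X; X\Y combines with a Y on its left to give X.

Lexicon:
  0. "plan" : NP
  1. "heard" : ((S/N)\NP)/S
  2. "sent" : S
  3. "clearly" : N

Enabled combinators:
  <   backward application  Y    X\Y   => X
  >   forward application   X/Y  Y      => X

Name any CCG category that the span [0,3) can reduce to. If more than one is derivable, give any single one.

S/N

[0,4] S   >
  [0,3] S/N   <
    [0,1] "plan" : NP
    [1,3] (S/N)\NP   >
      [1,2] "heard" : ((S/N)\NP)/S
      [2,3] "sent" : S
  [3,4] "clearly" : N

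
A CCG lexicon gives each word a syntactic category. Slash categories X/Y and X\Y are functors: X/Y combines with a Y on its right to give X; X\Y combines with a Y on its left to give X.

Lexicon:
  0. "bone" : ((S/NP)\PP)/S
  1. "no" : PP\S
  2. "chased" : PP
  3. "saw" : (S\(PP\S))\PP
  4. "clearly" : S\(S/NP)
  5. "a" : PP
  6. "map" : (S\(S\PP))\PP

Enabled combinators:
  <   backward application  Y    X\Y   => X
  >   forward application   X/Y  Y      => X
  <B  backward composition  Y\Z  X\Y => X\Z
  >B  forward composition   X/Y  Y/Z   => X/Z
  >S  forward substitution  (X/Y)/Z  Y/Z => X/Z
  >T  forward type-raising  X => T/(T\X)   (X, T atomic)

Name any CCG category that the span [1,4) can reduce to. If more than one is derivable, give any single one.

S

[0,7] S   <
  [0,5] S\PP   <B
    [0,4] (S/NP)\PP   >
      [0,1] "bone" : ((S/NP)\PP)/S
      [1,4] S   <
        [1,2] "no" : PP\S
        [2,4] S\(PP\S)   <
          [2,3] "chased" : PP
          [3,4] "saw" : (S\(PP\S))\PP
    [4,5] "clearly" : S\(S/NP)
  [5,7] S\(S\PP)   <
    [5,6] "a" : PP
    [6,7] "map" : (S\(S\PP))\PP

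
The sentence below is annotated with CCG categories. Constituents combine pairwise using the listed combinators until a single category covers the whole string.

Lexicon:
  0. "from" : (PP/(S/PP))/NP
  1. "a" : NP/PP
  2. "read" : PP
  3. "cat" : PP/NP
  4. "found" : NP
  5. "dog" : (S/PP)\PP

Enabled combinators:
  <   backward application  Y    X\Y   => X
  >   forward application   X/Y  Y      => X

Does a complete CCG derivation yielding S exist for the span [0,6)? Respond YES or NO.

(PP/(S/PP))/NP NP/PP PP PP/NP NP (S/PP)\PP
CKY chart[0,6] = {PP}; S ∉ chart

NO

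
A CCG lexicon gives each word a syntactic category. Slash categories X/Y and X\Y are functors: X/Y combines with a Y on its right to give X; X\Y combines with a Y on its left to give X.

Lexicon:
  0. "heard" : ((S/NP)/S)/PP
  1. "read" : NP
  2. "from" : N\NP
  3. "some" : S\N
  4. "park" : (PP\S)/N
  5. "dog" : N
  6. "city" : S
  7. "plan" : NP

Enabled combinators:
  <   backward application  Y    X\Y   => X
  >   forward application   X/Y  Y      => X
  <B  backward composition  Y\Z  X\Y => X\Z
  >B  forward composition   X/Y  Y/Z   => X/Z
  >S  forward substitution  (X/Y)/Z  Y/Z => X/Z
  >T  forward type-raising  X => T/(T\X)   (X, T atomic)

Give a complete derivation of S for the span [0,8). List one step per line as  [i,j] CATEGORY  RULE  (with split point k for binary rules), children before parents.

[0,1] ((S/NP)/S)/PP  lex  "heard"
[1,2] NP  lex  "read"
[2,3] N\NP  lex  "from"
[1,3] N  <  k=2
[3,4] S\N  lex  "some"
[4,5] (PP\S)/N  lex  "park"
[5,6] N  lex  "dog"
[4,6] PP\S  >  k=5
[3,6] PP\N  <B  k=4
[1,6] PP  <  k=3
[0,6] (S/NP)/S  >  k=1
[6,7] S  lex  "city"
[0,7] S/NP  >  k=6
[7,8] NP  lex  "plan"
[0,8] S  >  k=7

[0,8] S   >
  [0,7] S/NP   >
    [0,6] (S/NP)/S   >
      [0,1] "heard" : ((S/NP)/S)/PP
      [1,6] PP   <
        [1,3] N   <
          [1,2] "read" : NP
          [2,3] "from" : N\NP
        [3,6] PP\N   <B
          [3,4] "some" : S\N
          [4,6] PP\S   >
            [4,5] "park" : (PP\S)/N
            [5,6] "dog" : N
    [6,7] "city" : S
  [7,8] "plan" : NP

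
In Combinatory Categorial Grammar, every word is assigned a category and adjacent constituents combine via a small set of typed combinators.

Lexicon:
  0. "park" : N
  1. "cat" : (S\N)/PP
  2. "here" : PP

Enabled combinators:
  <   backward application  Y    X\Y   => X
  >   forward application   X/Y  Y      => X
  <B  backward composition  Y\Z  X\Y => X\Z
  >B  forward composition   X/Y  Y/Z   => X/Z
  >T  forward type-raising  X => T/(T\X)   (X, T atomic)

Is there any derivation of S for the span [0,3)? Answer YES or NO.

YES

[0,3] S   <
  [0,1] "park" : N
  [1,3] S\N   >
    [1,2] "cat" : (S\N)/PP
    [2,3] "here" : PP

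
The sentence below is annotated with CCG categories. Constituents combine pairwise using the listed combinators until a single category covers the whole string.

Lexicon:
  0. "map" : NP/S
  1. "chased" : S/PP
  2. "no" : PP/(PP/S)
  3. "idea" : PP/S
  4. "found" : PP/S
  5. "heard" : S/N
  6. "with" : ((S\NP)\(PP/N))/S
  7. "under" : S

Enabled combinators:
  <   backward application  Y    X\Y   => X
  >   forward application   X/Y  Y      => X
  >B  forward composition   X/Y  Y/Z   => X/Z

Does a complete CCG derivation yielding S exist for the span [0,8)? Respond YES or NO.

YES

[0,8] S   <
  [0,4] NP   >
    [0,2] NP/PP   >B
      [0,1] "map" : NP/S
      [1,2] "chased" : S/PP
    [2,4] PP   >
      [2,3] "no" : PP/(PP/S)
      [3,4] "idea" : PP/S
  [4,8] S\NP   <
    [4,6] PP/N   >B
      [4,5] "found" : PP/S
      [5,6] "heard" : S/N
    [6,8] (S\NP)\(PP/N)   >
      [6,7] "with" : ((S\NP)\(PP/N))/S
      [7,8] "under" : S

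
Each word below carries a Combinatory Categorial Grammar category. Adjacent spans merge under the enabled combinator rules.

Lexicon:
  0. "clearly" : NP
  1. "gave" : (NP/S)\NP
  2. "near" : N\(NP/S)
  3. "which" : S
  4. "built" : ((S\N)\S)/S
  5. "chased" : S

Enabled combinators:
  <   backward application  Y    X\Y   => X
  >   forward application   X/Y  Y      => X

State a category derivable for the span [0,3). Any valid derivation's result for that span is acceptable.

[0,6] S   <
  [0,3] N   <
    [0,2] NP/S   <
      [0,1] "clearly" : NP
      [1,2] "gave" : (NP/S)\NP
    [2,3] "near" : N\(NP/S)
  [3,6] S\N   <
    [3,4] "which" : S
    [4,6] (S\N)\S   >
      [4,5] "built" : ((S\N)\S)/S
      [5,6] "chased" : S

N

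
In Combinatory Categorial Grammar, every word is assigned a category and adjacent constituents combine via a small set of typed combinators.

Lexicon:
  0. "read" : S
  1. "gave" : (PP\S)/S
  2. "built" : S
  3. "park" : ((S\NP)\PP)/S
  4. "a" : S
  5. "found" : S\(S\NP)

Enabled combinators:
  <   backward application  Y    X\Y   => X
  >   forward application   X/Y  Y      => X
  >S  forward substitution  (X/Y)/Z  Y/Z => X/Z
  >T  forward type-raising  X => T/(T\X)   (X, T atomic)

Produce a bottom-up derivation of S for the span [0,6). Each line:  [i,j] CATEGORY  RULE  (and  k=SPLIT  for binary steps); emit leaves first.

[0,1] S  lex  "read"
[0,1] PP/(PP\S)  >T
[1,2] (PP\S)/S  lex  "gave"
[2,3] S  lex  "built"
[1,3] PP\S  >  k=2
[0,3] PP  >  k=1
[3,4] ((S\NP)\PP)/S  lex  "park"
[4,5] S  lex  "a"
[3,5] (S\NP)\PP  >  k=4
[0,5] S\NP  <  k=3
[5,6] S\(S\NP)  lex  "found"
[0,6] S  <  k=5

[0,6] S   <
  [0,5] S\NP   <
    [0,3] PP   >
      [0,1] PP/(PP\S)   >T
        [0,1] "read" : S
      [1,3] PP\S   >
        [1,2] "gave" : (PP\S)/S
        [2,3] "built" : S
    [3,5] (S\NP)\PP   >
      [3,4] "park" : ((S\NP)\PP)/S
      [4,5] "a" : S
  [5,6] "found" : S\(S\NP)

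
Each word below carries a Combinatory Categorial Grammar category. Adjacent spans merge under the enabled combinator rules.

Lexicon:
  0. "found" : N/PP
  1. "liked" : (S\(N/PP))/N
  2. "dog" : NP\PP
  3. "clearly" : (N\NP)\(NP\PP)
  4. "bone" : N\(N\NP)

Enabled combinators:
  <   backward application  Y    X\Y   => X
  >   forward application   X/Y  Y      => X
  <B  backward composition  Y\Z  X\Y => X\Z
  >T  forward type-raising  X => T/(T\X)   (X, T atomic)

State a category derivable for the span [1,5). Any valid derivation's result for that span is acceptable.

[0,5] S   <
  [0,1] "found" : N/PP
  [1,5] S\(N/PP)   >
    [1,2] "liked" : (S\(N/PP))/N
    [2,5] N   <
      [2,4] N\NP   <
        [2,3] "dog" : NP\PP
        [3,4] "clearly" : (N\NP)\(NP\PP)
      [4,5] "bone" : N\(N\NP)

S\(N/PP)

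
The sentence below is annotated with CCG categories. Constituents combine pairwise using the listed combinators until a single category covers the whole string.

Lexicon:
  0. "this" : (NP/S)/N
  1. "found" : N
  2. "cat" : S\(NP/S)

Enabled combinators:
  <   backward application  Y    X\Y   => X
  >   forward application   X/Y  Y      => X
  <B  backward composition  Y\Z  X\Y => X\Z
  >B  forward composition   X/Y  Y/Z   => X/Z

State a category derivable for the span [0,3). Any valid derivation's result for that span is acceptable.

[0,3] S   <
  [0,2] NP/S   >
    [0,1] "this" : (NP/S)/N
    [1,2] "found" : N
  [2,3] "cat" : S\(NP/S)

S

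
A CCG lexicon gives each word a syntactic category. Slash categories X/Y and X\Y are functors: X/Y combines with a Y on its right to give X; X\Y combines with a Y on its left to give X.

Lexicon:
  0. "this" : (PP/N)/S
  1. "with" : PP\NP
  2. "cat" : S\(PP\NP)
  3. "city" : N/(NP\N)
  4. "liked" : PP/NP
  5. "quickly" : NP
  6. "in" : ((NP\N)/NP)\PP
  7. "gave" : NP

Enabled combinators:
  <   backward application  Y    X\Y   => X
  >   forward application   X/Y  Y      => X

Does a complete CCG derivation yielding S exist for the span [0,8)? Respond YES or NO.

NO

(PP/N)/S PP\NP S\(PP\NP) N/(NP\N) PP/NP NP ((NP\N)/NP)\PP NP
CKY chart[0,8] = {PP}; S ∉ chart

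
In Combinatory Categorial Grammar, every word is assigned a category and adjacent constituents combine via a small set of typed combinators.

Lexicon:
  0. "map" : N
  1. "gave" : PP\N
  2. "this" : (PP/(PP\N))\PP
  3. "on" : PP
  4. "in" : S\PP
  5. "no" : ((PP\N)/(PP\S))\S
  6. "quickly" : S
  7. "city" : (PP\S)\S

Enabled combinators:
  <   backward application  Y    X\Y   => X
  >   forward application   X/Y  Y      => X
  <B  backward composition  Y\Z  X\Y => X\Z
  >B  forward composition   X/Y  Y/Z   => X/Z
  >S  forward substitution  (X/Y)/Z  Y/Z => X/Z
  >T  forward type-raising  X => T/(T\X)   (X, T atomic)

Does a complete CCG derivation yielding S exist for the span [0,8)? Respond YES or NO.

N PP\N (PP/(PP\N))\PP PP S\PP ((PP\N)/(PP\S))\S S (PP\S)\S
CKY chart[0,8] = {N/(N\PP), NP/(NP\PP), PP, PP/(PP\PP), S/(S\PP)}; S ∉ chart

NO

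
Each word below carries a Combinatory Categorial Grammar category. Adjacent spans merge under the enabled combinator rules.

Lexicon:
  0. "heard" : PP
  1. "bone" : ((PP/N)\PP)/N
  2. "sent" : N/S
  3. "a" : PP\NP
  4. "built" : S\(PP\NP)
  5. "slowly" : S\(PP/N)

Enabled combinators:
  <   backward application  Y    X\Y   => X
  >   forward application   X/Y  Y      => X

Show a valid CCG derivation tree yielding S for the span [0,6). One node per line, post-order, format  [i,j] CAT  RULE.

[0,1] PP  lex  "heard"
[1,2] ((PP/N)\PP)/N  lex  "bone"
[2,3] N/S  lex  "sent"
[3,4] PP\NP  lex  "a"
[4,5] S\(PP\NP)  lex  "built"
[3,5] S  <  k=4
[2,5] N  >  k=3
[1,5] (PP/N)\PP  >  k=2
[0,5] PP/N  <  k=1
[5,6] S\(PP/N)  lex  "slowly"
[0,6] S  <  k=5

[0,6] S   <
  [0,5] PP/N   <
    [0,1] "heard" : PP
    [1,5] (PP/N)\PP   >
      [1,2] "bone" : ((PP/N)\PP)/N
      [2,5] N   >
        [2,3] "sent" : N/S
        [3,5] S   <
          [3,4] "a" : PP\NP
          [4,5] "built" : S\(PP\NP)
  [5,6] "slowly" : S\(PP/N)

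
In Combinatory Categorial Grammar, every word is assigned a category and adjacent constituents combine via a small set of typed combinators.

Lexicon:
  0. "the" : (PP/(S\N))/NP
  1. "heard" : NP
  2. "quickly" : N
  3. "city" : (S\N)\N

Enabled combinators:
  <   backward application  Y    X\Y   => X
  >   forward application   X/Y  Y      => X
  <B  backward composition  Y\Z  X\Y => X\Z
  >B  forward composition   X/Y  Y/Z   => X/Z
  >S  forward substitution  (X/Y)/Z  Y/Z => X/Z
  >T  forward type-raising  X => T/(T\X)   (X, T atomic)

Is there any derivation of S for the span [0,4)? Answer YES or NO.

NO

(PP/(S\N))/NP NP N (S\N)\N
CKY chart[0,4] = {N/(N\PP), NP/(NP\PP), PP, PP/(PP\PP), S/(S\PP)}; S ∉ chart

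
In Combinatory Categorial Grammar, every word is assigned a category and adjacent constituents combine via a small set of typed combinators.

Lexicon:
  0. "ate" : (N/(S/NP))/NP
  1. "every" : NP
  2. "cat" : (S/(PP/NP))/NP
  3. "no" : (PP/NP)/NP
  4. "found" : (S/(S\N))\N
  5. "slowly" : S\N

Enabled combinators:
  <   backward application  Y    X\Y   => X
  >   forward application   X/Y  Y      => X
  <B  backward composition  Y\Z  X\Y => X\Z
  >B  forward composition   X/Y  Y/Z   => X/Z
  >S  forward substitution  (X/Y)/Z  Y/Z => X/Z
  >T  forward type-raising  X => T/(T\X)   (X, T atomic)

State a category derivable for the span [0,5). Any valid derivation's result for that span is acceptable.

S/(S\N)

[0,6] S   >
  [0,5] S/(S\N)   <
    [0,4] N   >
      [0,2] N/(S/NP)   >
        [0,1] "ate" : (N/(S/NP))/NP
        [1,2] "every" : NP
      [2,4] S/NP   >S
        [2,3] "cat" : (S/(PP/NP))/NP
        [3,4] "no" : (PP/NP)/NP
    [4,5] "found" : (S/(S\N))\N
  [5,6] "slowly" : S\N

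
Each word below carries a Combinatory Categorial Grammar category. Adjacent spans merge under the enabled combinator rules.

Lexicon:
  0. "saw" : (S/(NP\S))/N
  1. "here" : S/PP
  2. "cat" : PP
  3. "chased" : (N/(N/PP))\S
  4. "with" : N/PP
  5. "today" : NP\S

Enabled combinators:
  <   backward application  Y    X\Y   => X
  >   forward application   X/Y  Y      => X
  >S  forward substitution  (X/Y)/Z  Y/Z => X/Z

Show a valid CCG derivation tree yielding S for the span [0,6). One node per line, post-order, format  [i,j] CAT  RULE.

[0,6] S   >
  [0,5] S/(NP\S)   >
    [0,1] "saw" : (S/(NP\S))/N
    [1,5] N   >
      [1,4] N/(N/PP)   <
        [1,3] S   >
          [1,2] "here" : S/PP
          [2,3] "cat" : PP
        [3,4] "chased" : (N/(N/PP))\S
      [4,5] "with" : N/PP
  [5,6] "today" : NP\S

[0,1] (S/(NP\S))/N  lex  "saw"
[1,2] S/PP  lex  "here"
[2,3] PP  lex  "cat"
[1,3] S  >  k=2
[3,4] (N/(N/PP))\S  lex  "chased"
[1,4] N/(N/PP)  <  k=3
[4,5] N/PP  lex  "with"
[1,5] N  >  k=4
[0,5] S/(NP\S)  >  k=1
[5,6] NP\S  lex  "today"
[0,6] S  >  k=5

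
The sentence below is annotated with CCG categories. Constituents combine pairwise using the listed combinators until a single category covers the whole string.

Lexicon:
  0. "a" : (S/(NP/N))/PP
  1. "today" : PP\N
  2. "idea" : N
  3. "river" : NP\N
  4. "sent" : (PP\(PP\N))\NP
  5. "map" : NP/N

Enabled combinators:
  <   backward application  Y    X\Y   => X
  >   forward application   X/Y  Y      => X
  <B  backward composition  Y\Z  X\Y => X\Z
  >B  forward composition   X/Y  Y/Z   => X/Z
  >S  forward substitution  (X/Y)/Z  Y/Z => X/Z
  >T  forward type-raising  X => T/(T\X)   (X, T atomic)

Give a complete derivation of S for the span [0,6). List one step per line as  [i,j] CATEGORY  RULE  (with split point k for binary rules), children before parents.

[0,6] S   >
  [0,5] S/(NP/N)   >
    [0,1] "a" : (S/(NP/N))/PP
    [1,5] PP   <
      [1,2] "today" : PP\N
      [2,5] PP\(PP\N)   <
        [2,4] NP   <
          [2,3] "idea" : N
          [3,4] "river" : NP\N
        [4,5] "sent" : (PP\(PP\N))\NP
  [5,6] "map" : NP/N

[0,1] (S/(NP/N))/PP  lex  "a"
[1,2] PP\N  lex  "today"
[2,3] N  lex  "idea"
[3,4] NP\N  lex  "river"
[2,4] NP  <  k=3
[4,5] (PP\(PP\N))\NP  lex  "sent"
[2,5] PP\(PP\N)  <  k=4
[1,5] PP  <  k=2
[0,5] S/(NP/N)  >  k=1
[5,6] NP/N  lex  "map"
[0,6] S  >  k=5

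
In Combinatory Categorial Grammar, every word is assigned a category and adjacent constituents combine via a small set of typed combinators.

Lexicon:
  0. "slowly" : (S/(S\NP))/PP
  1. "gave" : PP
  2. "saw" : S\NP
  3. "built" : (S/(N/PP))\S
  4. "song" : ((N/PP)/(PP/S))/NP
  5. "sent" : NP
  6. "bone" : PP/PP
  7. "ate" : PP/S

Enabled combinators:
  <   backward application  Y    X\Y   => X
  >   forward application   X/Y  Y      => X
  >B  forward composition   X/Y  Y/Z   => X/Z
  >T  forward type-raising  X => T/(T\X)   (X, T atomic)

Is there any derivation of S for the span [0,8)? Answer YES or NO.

[0,8] S   >
  [0,4] S/(N/PP)   <
    [0,3] S   >
      [0,2] S/(S\NP)   >
        [0,1] "slowly" : (S/(S\NP))/PP
        [1,2] "gave" : PP
      [2,3] "saw" : S\NP
    [3,4] "built" : (S/(N/PP))\S
  [4,8] N/PP   >
    [4,6] (N/PP)/(PP/S)   >
      [4,5] "song" : ((N/PP)/(PP/S))/NP
      [5,6] "sent" : NP
    [6,8] PP/S   >B
      [6,7] "bone" : PP/PP
      [7,8] "ate" : PP/S

YES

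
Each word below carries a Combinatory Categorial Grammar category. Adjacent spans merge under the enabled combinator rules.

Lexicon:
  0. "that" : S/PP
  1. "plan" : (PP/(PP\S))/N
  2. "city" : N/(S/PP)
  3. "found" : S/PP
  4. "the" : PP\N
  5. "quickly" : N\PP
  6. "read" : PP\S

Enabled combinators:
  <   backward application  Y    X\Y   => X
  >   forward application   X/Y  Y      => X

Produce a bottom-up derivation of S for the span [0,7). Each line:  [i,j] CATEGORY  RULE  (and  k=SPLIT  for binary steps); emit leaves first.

[0,7] S   >
  [0,1] "that" : S/PP
  [1,7] PP   >
    [1,6] PP/(PP\S)   >
      [1,2] "plan" : (PP/(PP\S))/N
      [2,6] N   <
        [2,5] PP   <
          [2,4] N   >
            [2,3] "city" : N/(S/PP)
            [3,4] "found" : S/PP
          [4,5] "the" : PP\N
        [5,6] "quickly" : N\PP
    [6,7] "read" : PP\S

[0,1] S/PP  lex  "that"
[1,2] (PP/(PP\S))/N  lex  "plan"
[2,3] N/(S/PP)  lex  "city"
[3,4] S/PP  lex  "found"
[2,4] N  >  k=3
[4,5] PP\N  lex  "the"
[2,5] PP  <  k=4
[5,6] N\PP  lex  "quickly"
[2,6] N  <  k=5
[1,6] PP/(PP\S)  >  k=2
[6,7] PP\S  lex  "read"
[1,7] PP  >  k=6
[0,7] S  >  k=1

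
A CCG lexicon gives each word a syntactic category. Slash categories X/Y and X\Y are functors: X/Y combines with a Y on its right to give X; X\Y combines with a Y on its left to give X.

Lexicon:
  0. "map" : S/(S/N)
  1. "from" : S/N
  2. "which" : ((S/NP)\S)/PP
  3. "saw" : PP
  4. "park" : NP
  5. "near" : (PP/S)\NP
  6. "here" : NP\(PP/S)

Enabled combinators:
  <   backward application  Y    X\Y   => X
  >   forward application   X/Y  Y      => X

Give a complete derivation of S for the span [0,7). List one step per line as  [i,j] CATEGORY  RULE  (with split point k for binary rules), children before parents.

[0,1] S/(S/N)  lex  "map"
[1,2] S/N  lex  "from"
[0,2] S  >  k=1
[2,3] ((S/NP)\S)/PP  lex  "which"
[3,4] PP  lex  "saw"
[2,4] (S/NP)\S  >  k=3
[0,4] S/NP  <  k=2
[4,5] NP  lex  "park"
[5,6] (PP/S)\NP  lex  "near"
[4,6] PP/S  <  k=5
[6,7] NP\(PP/S)  lex  "here"
[4,7] NP  <  k=6
[0,7] S  >  k=4

[0,7] S   >
  [0,4] S/NP   <
    [0,2] S   >
      [0,1] "map" : S/(S/N)
      [1,2] "from" : S/N
    [2,4] (S/NP)\S   >
      [2,3] "which" : ((S/NP)\S)/PP
      [3,4] "saw" : PP
  [4,7] NP   <
    [4,6] PP/S   <
      [4,5] "park" : NP
      [5,6] "near" : (PP/S)\NP
    [6,7] "here" : NP\(PP/S)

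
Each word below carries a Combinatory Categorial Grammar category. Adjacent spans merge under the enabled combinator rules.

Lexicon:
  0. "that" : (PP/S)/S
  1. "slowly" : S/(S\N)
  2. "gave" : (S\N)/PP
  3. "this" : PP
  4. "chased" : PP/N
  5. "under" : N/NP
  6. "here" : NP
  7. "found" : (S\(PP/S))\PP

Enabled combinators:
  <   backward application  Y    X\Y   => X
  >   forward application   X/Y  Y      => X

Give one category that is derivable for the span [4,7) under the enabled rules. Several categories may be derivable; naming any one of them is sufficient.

[0,8] S   <
  [0,4] PP/S   >
    [0,1] "that" : (PP/S)/S
    [1,4] S   >
      [1,2] "slowly" : S/(S\N)
      [2,4] S\N   >
        [2,3] "gave" : (S\N)/PP
        [3,4] "this" : PP
  [4,8] S\(PP/S)   <
    [4,7] PP   >
      [4,5] "chased" : PP/N
      [5,7] N   >
        [5,6] "under" : N/NP
        [6,7] "here" : NP
    [7,8] "found" : (S\(PP/S))\PP

PP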